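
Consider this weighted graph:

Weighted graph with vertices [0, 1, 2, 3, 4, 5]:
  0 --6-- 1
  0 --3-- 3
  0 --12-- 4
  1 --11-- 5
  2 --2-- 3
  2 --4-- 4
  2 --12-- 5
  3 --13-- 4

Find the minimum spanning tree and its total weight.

Applying Kruskal's algorithm (sort edges by weight, add if no cycle):
  Add (2,3) w=2
  Add (0,3) w=3
  Add (2,4) w=4
  Add (0,1) w=6
  Add (1,5) w=11
  Skip (0,4) w=12 (creates cycle)
  Skip (2,5) w=12 (creates cycle)
  Skip (3,4) w=13 (creates cycle)
MST weight = 26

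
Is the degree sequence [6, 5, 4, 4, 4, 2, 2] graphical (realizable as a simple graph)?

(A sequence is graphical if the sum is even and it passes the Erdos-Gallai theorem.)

Sum of degrees = 27. Sum is odd, so the sequence is NOT graphical.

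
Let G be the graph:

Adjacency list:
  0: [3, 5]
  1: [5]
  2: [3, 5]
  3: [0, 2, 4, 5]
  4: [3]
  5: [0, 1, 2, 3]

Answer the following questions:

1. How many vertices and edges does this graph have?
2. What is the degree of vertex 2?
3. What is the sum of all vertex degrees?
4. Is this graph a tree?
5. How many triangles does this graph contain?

Count: 6 vertices, 7 edges.
Vertex 2 has neighbors [3, 5], degree = 2.
Handshaking lemma: 2 * 7 = 14.
A tree on 6 vertices has 5 edges. This graph has 7 edges (2 extra). Not a tree.
Number of triangles = 2.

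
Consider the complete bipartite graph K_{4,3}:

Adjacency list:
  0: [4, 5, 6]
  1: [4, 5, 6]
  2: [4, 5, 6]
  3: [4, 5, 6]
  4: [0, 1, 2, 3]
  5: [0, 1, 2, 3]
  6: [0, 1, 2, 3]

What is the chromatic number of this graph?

K_{4,3} is bipartite: vertices split into two independent sets of size 4 and 3.
Color one set 0, the other 1. No adjacent vertices share a color.
Chromatic number = 2.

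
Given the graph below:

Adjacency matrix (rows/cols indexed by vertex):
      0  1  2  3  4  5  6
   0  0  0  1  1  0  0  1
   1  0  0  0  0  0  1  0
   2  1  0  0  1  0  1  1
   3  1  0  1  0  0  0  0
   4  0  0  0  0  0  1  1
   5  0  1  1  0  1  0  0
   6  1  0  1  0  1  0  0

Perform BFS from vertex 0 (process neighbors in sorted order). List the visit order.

BFS from vertex 0 (neighbors processed in ascending order):
Visit order: 0, 2, 3, 6, 5, 4, 1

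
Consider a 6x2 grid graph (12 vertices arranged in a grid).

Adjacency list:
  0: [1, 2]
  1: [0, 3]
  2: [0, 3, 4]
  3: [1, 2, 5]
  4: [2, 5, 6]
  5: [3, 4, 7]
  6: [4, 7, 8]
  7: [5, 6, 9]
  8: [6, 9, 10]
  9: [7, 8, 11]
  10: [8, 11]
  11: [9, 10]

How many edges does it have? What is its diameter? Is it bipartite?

A 6x2 grid has 10 vertical edges and 6 horizontal edges.
Total edges = 10 + 6 = 16.
Diameter = (6-1) + (2-1) = 6 (corner to opposite corner).
Grid graphs are bipartite (checkerboard coloring).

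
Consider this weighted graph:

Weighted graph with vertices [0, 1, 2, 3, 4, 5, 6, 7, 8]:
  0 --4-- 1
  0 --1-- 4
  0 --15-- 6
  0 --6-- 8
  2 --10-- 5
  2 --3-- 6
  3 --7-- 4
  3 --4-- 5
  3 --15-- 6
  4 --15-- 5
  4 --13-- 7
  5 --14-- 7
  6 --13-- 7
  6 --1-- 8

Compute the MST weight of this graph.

Applying Kruskal's algorithm (sort edges by weight, add if no cycle):
  Add (0,4) w=1
  Add (6,8) w=1
  Add (2,6) w=3
  Add (0,1) w=4
  Add (3,5) w=4
  Add (0,8) w=6
  Add (3,4) w=7
  Skip (2,5) w=10 (creates cycle)
  Add (4,7) w=13
  Skip (6,7) w=13 (creates cycle)
  Skip (5,7) w=14 (creates cycle)
  Skip (0,6) w=15 (creates cycle)
  Skip (3,6) w=15 (creates cycle)
  Skip (4,5) w=15 (creates cycle)
MST weight = 39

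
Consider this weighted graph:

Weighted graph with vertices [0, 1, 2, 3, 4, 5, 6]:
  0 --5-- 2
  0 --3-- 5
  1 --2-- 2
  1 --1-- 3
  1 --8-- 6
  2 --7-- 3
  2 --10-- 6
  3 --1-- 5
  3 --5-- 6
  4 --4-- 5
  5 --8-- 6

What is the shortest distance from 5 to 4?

Using Dijkstra's algorithm from vertex 5:
Shortest path: 5 -> 4
Total weight: 4 = 4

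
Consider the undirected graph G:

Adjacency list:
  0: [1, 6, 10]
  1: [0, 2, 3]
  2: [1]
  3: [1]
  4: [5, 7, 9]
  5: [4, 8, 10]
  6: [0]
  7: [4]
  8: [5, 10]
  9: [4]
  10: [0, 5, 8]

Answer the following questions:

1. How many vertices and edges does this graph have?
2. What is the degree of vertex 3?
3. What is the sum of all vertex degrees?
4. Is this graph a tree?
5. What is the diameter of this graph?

Count: 11 vertices, 11 edges.
Vertex 3 has neighbors [1], degree = 1.
Handshaking lemma: 2 * 11 = 22.
A tree on 11 vertices has 10 edges. This graph has 11 edges (1 extra). Not a tree.
Diameter (longest shortest path) = 6.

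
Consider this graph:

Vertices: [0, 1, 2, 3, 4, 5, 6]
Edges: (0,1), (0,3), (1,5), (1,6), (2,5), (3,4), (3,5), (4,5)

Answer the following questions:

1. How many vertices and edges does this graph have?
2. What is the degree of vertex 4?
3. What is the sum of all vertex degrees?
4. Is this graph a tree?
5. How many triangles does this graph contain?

Count: 7 vertices, 8 edges.
Vertex 4 has neighbors [3, 5], degree = 2.
Handshaking lemma: 2 * 8 = 16.
A tree on 7 vertices has 6 edges. This graph has 8 edges (2 extra). Not a tree.
Number of triangles = 1.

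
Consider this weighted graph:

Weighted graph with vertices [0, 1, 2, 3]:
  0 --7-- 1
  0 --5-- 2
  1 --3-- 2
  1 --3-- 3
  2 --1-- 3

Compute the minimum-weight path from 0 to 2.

Using Dijkstra's algorithm from vertex 0:
Shortest path: 0 -> 2
Total weight: 5 = 5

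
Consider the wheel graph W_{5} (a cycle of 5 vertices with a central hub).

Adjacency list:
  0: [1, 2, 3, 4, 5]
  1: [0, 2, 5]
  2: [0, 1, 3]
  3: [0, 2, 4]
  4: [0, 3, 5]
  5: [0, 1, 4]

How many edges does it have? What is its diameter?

Wheel graph W_{5}: 5 cycle edges + 5 spoke edges = 10 edges.
The hub is distance 1 from all cycle vertices. Max distance between cycle vertices through hub is 2.
Diameter = 2.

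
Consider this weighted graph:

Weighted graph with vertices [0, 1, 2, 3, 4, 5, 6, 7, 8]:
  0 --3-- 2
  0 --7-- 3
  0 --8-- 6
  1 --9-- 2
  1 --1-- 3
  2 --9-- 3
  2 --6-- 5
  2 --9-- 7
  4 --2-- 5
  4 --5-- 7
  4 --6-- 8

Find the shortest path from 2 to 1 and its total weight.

Using Dijkstra's algorithm from vertex 2:
Shortest path: 2 -> 1
Total weight: 9 = 9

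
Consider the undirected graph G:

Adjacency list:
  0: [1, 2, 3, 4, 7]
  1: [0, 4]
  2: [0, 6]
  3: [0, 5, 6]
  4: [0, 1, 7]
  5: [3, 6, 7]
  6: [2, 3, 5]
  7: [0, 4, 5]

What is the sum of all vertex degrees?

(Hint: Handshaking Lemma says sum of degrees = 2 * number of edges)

Count edges: 12 edges.
By Handshaking Lemma: sum of degrees = 2 * 12 = 24.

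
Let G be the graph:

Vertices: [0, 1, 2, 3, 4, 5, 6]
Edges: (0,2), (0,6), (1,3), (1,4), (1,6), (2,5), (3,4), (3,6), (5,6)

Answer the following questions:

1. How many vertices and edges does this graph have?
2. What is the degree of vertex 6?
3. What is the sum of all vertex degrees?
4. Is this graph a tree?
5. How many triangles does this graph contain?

Count: 7 vertices, 9 edges.
Vertex 6 has neighbors [0, 1, 3, 5], degree = 4.
Handshaking lemma: 2 * 9 = 18.
A tree on 7 vertices has 6 edges. This graph has 9 edges (3 extra). Not a tree.
Number of triangles = 2.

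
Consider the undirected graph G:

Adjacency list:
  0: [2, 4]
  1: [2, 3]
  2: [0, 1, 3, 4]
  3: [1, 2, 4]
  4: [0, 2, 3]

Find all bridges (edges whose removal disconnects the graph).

No bridges found. The graph is 2-edge-connected (no single edge removal disconnects it).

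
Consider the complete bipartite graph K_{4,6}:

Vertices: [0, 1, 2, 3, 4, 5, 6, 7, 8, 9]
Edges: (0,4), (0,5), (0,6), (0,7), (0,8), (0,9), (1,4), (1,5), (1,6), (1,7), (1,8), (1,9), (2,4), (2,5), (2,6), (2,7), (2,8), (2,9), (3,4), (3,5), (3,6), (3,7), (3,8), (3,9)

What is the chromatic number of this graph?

K_{4,6} is bipartite: vertices split into two independent sets of size 4 and 6.
Color one set 0, the other 1. No adjacent vertices share a color.
Chromatic number = 2.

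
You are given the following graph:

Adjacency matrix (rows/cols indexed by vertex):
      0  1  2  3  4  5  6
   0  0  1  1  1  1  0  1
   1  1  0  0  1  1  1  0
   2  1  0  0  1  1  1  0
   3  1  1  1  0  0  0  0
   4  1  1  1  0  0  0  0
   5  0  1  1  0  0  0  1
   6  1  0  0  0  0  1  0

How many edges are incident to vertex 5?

Vertex 5 has neighbors [1, 2, 6], so deg(5) = 3.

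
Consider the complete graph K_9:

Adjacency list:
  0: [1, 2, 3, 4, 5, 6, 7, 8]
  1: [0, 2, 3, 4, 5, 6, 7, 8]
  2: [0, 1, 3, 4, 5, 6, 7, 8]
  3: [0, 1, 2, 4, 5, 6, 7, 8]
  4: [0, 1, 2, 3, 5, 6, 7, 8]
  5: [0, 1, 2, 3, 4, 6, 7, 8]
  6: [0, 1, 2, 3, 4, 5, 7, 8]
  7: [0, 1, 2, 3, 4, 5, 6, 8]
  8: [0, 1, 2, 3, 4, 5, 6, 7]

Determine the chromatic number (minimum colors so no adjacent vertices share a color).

In K_9, every vertex is adjacent to every other vertex.
Each vertex needs a unique color.
Chromatic number = 9.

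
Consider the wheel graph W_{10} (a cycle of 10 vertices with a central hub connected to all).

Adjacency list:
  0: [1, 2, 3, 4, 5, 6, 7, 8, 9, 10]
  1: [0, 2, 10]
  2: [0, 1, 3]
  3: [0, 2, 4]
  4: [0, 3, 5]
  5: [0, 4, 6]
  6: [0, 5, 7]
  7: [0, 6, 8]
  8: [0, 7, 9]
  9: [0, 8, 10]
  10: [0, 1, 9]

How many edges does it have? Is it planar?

Wheel graph W_{10}: 10 cycle edges + 10 spoke edges = 20 edges.
Total vertices: 11.
The graph is planar.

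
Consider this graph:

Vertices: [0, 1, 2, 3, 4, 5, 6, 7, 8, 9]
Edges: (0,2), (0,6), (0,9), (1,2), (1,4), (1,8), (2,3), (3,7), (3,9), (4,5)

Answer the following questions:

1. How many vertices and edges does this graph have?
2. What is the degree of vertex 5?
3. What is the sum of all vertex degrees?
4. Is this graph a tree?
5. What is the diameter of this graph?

Count: 10 vertices, 10 edges.
Vertex 5 has neighbors [4], degree = 1.
Handshaking lemma: 2 * 10 = 20.
A tree on 10 vertices has 9 edges. This graph has 10 edges (1 extra). Not a tree.
Diameter (longest shortest path) = 5.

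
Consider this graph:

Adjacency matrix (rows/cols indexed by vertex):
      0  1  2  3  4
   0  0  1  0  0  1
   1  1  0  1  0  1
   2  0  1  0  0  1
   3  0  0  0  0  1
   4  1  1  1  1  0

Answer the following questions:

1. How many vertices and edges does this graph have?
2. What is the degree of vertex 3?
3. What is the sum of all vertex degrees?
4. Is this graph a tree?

Count: 5 vertices, 6 edges.
Vertex 3 has neighbors [4], degree = 1.
Handshaking lemma: 2 * 6 = 12.
A tree on 5 vertices has 4 edges. This graph has 6 edges (2 extra). Not a tree.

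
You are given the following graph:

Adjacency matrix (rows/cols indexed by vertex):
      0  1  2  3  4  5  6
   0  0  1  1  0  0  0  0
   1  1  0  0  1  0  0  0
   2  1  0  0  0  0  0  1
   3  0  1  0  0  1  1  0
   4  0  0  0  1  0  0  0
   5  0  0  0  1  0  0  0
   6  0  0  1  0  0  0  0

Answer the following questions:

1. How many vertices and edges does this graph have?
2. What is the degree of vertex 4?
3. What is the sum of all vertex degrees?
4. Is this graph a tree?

Count: 7 vertices, 6 edges.
Vertex 4 has neighbors [3], degree = 1.
Handshaking lemma: 2 * 6 = 12.
A graph is a tree iff it is connected and has exactly n-1 edges. This graph is connected (all 7 vertices in one component) and has 7-1 = 6 edges. It is a tree.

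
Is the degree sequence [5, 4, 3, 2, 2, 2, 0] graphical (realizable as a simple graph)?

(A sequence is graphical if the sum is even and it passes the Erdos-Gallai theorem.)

Sum of degrees = 18. Sum is even and passes Erdos-Gallai. The sequence IS graphical.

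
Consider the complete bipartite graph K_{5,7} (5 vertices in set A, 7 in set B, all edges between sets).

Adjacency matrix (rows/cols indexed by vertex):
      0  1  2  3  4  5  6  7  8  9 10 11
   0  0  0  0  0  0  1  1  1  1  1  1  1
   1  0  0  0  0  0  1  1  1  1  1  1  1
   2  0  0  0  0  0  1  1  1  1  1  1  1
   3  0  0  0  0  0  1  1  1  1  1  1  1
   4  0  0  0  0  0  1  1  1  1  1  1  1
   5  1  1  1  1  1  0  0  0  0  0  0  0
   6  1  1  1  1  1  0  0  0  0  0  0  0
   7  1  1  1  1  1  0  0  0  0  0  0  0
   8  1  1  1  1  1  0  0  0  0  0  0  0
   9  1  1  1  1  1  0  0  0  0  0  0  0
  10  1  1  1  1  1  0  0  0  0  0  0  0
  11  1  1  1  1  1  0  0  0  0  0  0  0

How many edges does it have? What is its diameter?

K_{5,7} has 5 * 7 = 35 edges.
Any vertex reaches any opposite-side vertex in 1 step; same-side vertices reach in 2 steps via any opposite-side vertex.
Diameter = 2.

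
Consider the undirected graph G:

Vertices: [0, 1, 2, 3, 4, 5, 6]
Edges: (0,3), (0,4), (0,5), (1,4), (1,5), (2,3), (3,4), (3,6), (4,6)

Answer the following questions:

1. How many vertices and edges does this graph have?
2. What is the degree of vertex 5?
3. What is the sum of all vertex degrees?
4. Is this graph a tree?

Count: 7 vertices, 9 edges.
Vertex 5 has neighbors [0, 1], degree = 2.
Handshaking lemma: 2 * 9 = 18.
A tree on 7 vertices has 6 edges. This graph has 9 edges (3 extra). Not a tree.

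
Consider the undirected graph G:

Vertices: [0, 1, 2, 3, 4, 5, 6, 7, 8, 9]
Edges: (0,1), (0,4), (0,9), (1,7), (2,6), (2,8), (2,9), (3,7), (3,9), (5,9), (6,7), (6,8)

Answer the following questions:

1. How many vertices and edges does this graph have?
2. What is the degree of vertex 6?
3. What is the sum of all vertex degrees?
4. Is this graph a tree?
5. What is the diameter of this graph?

Count: 10 vertices, 12 edges.
Vertex 6 has neighbors [2, 7, 8], degree = 3.
Handshaking lemma: 2 * 12 = 24.
A tree on 10 vertices has 9 edges. This graph has 12 edges (3 extra). Not a tree.
Diameter (longest shortest path) = 4.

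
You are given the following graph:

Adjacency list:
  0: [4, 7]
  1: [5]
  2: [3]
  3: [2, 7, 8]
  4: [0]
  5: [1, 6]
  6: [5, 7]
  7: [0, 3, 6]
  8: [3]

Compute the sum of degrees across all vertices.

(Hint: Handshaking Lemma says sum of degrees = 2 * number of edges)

Count edges: 8 edges.
By Handshaking Lemma: sum of degrees = 2 * 8 = 16.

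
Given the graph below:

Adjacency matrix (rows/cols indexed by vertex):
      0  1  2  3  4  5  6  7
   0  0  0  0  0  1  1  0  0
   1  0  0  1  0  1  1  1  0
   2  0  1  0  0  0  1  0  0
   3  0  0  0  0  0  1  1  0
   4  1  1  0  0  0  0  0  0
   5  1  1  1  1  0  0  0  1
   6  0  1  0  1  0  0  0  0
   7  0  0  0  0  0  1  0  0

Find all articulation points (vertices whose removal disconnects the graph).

An articulation point is a vertex whose removal disconnects the graph.
Articulation points: [5]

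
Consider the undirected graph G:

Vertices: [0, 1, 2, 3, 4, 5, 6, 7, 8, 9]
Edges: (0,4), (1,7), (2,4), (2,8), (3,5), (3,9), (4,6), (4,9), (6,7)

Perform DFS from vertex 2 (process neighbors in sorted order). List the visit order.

DFS from vertex 2 (neighbors processed in ascending order):
Visit order: 2, 4, 0, 6, 7, 1, 9, 3, 5, 8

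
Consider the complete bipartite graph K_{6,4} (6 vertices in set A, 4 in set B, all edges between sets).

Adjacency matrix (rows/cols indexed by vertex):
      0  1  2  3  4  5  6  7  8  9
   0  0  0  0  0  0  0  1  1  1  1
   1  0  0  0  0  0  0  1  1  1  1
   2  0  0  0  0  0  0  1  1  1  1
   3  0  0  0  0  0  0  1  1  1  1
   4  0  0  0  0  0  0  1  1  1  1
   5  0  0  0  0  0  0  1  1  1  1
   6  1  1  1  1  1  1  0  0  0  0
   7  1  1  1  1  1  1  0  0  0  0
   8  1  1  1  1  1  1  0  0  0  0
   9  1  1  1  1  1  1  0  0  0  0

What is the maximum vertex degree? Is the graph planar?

Set-A vertices have degree 4; set-B vertices have degree 6. Maximum degree = max(6,4) = 6.
K_{6,4} contains K_{3,3} as a subgraph (since both sides have >= 3 vertices); by Kuratowski's theorem it is not planar.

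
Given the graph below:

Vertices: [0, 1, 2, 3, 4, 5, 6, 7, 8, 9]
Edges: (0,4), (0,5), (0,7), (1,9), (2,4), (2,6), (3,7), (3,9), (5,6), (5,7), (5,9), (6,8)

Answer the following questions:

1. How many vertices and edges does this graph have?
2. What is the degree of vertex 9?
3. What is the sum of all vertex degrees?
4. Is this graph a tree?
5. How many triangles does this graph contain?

Count: 10 vertices, 12 edges.
Vertex 9 has neighbors [1, 3, 5], degree = 3.
Handshaking lemma: 2 * 12 = 24.
A tree on 10 vertices has 9 edges. This graph has 12 edges (3 extra). Not a tree.
Number of triangles = 1.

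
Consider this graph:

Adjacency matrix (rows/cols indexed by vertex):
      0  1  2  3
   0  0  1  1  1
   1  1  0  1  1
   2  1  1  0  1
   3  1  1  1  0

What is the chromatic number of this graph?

The graph has a maximum clique of size 4 (lower bound on chromatic number).
A valid 4-coloring: {0: 0, 1: 1, 2: 2, 3: 3}.
Chromatic number = 4.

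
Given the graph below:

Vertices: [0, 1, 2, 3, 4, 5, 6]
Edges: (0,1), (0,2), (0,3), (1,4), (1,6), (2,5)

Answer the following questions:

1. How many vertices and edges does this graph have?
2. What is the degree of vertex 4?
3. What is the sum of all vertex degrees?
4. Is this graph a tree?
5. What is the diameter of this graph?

Count: 7 vertices, 6 edges.
Vertex 4 has neighbors [1], degree = 1.
Handshaking lemma: 2 * 6 = 12.
A graph is a tree iff it is connected and has exactly n-1 edges. This graph is connected (all 7 vertices in one component) and has 7-1 = 6 edges. It is a tree.
Diameter (longest shortest path) = 4.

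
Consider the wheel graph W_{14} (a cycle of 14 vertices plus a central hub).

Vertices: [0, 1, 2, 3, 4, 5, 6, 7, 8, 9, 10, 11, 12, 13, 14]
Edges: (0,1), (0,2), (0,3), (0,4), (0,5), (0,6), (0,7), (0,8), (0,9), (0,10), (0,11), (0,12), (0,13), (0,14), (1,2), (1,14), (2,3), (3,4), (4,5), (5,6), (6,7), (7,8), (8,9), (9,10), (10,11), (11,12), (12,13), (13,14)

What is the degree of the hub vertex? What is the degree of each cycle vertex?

The hub connects to all 14 cycle vertices, so deg(hub) = 14.
Each cycle vertex connects to 2 neighbors on the cycle plus the hub, so deg(cycle vertex) = 3.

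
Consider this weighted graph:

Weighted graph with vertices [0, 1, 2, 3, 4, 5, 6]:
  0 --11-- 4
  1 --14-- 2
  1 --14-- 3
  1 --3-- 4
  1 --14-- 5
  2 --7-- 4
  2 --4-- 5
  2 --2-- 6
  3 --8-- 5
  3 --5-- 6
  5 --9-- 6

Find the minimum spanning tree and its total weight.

Applying Kruskal's algorithm (sort edges by weight, add if no cycle):
  Add (2,6) w=2
  Add (1,4) w=3
  Add (2,5) w=4
  Add (3,6) w=5
  Add (2,4) w=7
  Skip (3,5) w=8 (creates cycle)
  Skip (5,6) w=9 (creates cycle)
  Add (0,4) w=11
  Skip (1,3) w=14 (creates cycle)
  Skip (1,2) w=14 (creates cycle)
  Skip (1,5) w=14 (creates cycle)
MST weight = 32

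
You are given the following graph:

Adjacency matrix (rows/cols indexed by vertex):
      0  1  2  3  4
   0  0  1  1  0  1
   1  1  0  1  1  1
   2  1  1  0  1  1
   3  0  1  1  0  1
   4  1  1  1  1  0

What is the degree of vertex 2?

Vertex 2 has neighbors [0, 1, 3, 4], so deg(2) = 4.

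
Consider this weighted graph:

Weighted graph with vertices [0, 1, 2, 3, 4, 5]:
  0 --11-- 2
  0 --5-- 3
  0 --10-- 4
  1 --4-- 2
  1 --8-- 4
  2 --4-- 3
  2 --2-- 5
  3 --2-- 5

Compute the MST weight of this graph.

Applying Kruskal's algorithm (sort edges by weight, add if no cycle):
  Add (2,5) w=2
  Add (3,5) w=2
  Add (1,2) w=4
  Skip (2,3) w=4 (creates cycle)
  Add (0,3) w=5
  Add (1,4) w=8
  Skip (0,4) w=10 (creates cycle)
  Skip (0,2) w=11 (creates cycle)
MST weight = 21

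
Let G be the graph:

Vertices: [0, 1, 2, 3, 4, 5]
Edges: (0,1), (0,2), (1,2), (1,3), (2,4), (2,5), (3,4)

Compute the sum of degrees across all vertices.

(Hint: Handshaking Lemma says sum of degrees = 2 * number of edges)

Count edges: 7 edges.
By Handshaking Lemma: sum of degrees = 2 * 7 = 14.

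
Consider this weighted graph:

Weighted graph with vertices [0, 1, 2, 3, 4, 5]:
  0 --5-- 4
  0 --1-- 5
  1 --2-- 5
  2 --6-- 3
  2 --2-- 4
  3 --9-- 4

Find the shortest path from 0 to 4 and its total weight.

Using Dijkstra's algorithm from vertex 0:
Shortest path: 0 -> 4
Total weight: 5 = 5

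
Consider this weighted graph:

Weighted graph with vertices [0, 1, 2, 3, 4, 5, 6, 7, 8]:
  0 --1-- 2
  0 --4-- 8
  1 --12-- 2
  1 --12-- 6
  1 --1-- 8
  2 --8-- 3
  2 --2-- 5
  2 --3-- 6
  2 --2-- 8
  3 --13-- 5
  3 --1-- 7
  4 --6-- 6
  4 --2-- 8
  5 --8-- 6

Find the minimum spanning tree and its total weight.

Applying Kruskal's algorithm (sort edges by weight, add if no cycle):
  Add (0,2) w=1
  Add (1,8) w=1
  Add (3,7) w=1
  Add (2,5) w=2
  Add (2,8) w=2
  Add (4,8) w=2
  Add (2,6) w=3
  Skip (0,8) w=4 (creates cycle)
  Skip (4,6) w=6 (creates cycle)
  Add (2,3) w=8
  Skip (5,6) w=8 (creates cycle)
  Skip (1,6) w=12 (creates cycle)
  Skip (1,2) w=12 (creates cycle)
  Skip (3,5) w=13 (creates cycle)
MST weight = 20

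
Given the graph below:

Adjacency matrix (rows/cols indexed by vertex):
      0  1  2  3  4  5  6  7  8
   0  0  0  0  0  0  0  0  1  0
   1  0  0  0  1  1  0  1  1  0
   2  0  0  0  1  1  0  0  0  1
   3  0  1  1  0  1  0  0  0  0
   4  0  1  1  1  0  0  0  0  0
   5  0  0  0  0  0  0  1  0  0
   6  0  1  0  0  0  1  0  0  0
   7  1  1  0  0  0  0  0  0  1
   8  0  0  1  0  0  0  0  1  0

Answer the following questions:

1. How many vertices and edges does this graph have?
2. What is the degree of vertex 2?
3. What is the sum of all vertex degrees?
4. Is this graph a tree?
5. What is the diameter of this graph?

Count: 9 vertices, 11 edges.
Vertex 2 has neighbors [3, 4, 8], degree = 3.
Handshaking lemma: 2 * 11 = 22.
A tree on 9 vertices has 8 edges. This graph has 11 edges (3 extra). Not a tree.
Diameter (longest shortest path) = 4.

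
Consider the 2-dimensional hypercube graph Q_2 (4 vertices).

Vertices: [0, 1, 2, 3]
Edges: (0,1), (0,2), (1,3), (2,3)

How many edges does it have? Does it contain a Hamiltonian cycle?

Q_2 has 4 * 2 / 2 = 4 edges.
Q_2 (d >= 2) always has a Hamiltonian cycle: a 2-bit cyclic Gray code visits every vertex exactly once and returns to the start.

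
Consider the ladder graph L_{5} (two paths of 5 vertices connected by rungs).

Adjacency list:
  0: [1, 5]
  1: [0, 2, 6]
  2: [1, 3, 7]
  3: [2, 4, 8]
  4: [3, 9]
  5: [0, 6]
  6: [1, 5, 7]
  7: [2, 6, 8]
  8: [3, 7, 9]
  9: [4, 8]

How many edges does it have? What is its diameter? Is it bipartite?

Ladder graph L_{5}: 5 rungs + 2 * (5-1) path edges = 5 + 8 = 13 edges.
Diameter = 5.
Ladder graphs are bipartite (alternating coloring along each path).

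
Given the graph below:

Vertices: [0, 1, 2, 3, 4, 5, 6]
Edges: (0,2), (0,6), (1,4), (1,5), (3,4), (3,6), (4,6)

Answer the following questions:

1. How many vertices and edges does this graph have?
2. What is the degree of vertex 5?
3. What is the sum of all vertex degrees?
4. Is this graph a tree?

Count: 7 vertices, 7 edges.
Vertex 5 has neighbors [1], degree = 1.
Handshaking lemma: 2 * 7 = 14.
A tree on 7 vertices has 6 edges. This graph has 7 edges (1 extra). Not a tree.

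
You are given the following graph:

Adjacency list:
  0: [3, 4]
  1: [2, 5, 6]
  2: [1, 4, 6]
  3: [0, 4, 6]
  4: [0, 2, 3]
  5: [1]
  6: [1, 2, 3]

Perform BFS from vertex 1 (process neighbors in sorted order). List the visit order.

BFS from vertex 1 (neighbors processed in ascending order):
Visit order: 1, 2, 5, 6, 4, 3, 0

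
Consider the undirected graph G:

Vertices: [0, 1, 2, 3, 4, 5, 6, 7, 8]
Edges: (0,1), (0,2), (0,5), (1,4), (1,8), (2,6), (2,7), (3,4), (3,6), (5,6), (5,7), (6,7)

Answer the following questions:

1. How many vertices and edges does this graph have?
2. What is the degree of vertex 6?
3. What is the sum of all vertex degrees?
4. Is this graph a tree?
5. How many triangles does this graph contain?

Count: 9 vertices, 12 edges.
Vertex 6 has neighbors [2, 3, 5, 7], degree = 4.
Handshaking lemma: 2 * 12 = 24.
A tree on 9 vertices has 8 edges. This graph has 12 edges (4 extra). Not a tree.
Number of triangles = 2.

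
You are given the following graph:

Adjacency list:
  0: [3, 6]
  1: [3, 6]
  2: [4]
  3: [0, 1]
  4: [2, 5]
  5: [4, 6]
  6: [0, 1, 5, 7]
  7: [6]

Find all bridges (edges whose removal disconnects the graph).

A bridge is an edge whose removal increases the number of connected components.
Bridges found: (2,4), (4,5), (5,6), (6,7)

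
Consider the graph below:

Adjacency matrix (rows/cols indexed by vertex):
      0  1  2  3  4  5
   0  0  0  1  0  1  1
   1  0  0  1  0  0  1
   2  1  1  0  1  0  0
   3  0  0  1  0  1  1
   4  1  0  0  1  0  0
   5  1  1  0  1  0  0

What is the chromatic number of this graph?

The graph has a maximum clique of size 2 (lower bound on chromatic number).
A valid 2-coloring: {0: 0, 1: 0, 2: 1, 3: 0, 4: 1, 5: 1}.
Chromatic number = 2.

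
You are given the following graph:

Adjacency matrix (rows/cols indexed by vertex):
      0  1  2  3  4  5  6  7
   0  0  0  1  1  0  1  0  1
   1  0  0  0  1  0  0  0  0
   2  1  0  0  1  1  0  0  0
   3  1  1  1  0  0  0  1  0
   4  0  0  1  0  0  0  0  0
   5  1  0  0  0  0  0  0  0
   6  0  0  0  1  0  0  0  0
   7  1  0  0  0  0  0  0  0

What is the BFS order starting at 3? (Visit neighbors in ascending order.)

BFS from vertex 3 (neighbors processed in ascending order):
Visit order: 3, 0, 1, 2, 6, 5, 7, 4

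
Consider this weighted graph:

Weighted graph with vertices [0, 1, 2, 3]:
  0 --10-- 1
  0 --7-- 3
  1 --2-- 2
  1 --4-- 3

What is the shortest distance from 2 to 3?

Using Dijkstra's algorithm from vertex 2:
Shortest path: 2 -> 1 -> 3
Total weight: 2 + 4 = 6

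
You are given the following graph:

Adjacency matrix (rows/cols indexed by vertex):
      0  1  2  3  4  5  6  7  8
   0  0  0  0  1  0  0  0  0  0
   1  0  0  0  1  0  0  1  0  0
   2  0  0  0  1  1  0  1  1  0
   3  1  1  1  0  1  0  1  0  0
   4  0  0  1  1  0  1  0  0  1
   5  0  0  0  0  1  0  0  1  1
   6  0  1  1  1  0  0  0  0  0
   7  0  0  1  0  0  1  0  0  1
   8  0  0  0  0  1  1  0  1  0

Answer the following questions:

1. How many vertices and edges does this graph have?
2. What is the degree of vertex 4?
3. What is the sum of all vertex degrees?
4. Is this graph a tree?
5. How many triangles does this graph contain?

Count: 9 vertices, 14 edges.
Vertex 4 has neighbors [2, 3, 5, 8], degree = 4.
Handshaking lemma: 2 * 14 = 28.
A tree on 9 vertices has 8 edges. This graph has 14 edges (6 extra). Not a tree.
Number of triangles = 5.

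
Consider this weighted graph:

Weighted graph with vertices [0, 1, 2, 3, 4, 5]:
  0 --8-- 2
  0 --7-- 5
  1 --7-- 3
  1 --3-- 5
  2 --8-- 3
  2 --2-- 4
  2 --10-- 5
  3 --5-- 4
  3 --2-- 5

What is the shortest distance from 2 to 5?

Using Dijkstra's algorithm from vertex 2:
Shortest path: 2 -> 4 -> 3 -> 5
Total weight: 2 + 5 + 2 = 9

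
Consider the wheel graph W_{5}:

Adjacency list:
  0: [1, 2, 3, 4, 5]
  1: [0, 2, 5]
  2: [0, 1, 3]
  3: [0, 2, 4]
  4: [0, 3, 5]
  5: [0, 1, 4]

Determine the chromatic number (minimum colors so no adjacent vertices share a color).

W_{5} = C_{5} plus a hub adjacent to every cycle vertex.
The outer cycle needs 3 colors (odd cycle); the hub is adjacent to all of them so needs a fresh color.
Chromatic number = 3 + 1 = 4.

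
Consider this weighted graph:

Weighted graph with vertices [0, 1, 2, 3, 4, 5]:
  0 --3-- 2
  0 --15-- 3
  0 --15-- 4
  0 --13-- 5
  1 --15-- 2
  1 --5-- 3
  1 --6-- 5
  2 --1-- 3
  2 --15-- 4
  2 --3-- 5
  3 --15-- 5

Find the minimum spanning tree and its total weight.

Applying Kruskal's algorithm (sort edges by weight, add if no cycle):
  Add (2,3) w=1
  Add (0,2) w=3
  Add (2,5) w=3
  Add (1,3) w=5
  Skip (1,5) w=6 (creates cycle)
  Skip (0,5) w=13 (creates cycle)
  Add (0,4) w=15
  Skip (0,3) w=15 (creates cycle)
  Skip (1,2) w=15 (creates cycle)
  Skip (2,4) w=15 (creates cycle)
  Skip (3,5) w=15 (creates cycle)
MST weight = 27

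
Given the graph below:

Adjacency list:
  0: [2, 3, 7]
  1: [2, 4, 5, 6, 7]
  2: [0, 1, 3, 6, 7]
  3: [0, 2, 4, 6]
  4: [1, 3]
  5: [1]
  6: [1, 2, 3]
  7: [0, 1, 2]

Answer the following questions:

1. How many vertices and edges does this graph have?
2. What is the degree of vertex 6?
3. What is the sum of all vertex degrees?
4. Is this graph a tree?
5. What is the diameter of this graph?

Count: 8 vertices, 13 edges.
Vertex 6 has neighbors [1, 2, 3], degree = 3.
Handshaking lemma: 2 * 13 = 26.
A tree on 8 vertices has 7 edges. This graph has 13 edges (6 extra). Not a tree.
Diameter (longest shortest path) = 3.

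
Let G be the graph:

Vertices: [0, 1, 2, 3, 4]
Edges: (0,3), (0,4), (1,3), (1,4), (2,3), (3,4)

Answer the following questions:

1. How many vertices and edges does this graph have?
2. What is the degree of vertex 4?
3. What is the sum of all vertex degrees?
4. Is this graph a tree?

Count: 5 vertices, 6 edges.
Vertex 4 has neighbors [0, 1, 3], degree = 3.
Handshaking lemma: 2 * 6 = 12.
A tree on 5 vertices has 4 edges. This graph has 6 edges (2 extra). Not a tree.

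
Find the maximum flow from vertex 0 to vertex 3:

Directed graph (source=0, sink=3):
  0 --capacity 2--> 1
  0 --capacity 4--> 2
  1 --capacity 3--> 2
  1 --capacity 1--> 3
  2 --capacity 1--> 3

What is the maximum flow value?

Computing max flow:
  Flow on (0->1): 2/2
  Flow on (1->2): 1/3
  Flow on (1->3): 1/1
  Flow on (2->3): 1/1
Maximum flow = 2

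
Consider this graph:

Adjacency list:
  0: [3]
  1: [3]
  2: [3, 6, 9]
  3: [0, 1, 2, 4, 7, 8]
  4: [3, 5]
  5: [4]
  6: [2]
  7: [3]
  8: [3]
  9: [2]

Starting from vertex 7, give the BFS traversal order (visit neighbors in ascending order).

BFS from vertex 7 (neighbors processed in ascending order):
Visit order: 7, 3, 0, 1, 2, 4, 8, 6, 9, 5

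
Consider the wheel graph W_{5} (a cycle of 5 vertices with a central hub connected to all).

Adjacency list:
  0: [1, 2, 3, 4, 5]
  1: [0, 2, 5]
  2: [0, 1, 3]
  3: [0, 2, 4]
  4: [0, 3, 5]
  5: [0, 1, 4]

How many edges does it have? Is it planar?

Wheel graph W_{5}: 5 cycle edges + 5 spoke edges = 10 edges.
Total vertices: 6.
The graph is planar.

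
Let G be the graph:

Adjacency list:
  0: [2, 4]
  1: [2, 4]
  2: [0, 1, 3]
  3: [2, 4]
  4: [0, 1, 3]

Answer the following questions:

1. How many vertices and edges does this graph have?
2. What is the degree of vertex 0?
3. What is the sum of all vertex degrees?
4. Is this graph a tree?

Count: 5 vertices, 6 edges.
Vertex 0 has neighbors [2, 4], degree = 2.
Handshaking lemma: 2 * 6 = 12.
A tree on 5 vertices has 4 edges. This graph has 6 edges (2 extra). Not a tree.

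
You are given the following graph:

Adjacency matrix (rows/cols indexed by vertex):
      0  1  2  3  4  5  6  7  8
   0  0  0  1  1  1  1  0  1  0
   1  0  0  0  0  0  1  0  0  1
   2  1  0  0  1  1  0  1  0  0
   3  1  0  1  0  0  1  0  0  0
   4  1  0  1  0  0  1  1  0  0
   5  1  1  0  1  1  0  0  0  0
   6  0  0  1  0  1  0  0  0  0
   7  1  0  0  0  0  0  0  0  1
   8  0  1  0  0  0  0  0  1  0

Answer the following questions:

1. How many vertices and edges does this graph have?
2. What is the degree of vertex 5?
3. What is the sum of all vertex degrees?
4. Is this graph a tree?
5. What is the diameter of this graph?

Count: 9 vertices, 14 edges.
Vertex 5 has neighbors [0, 1, 3, 4], degree = 4.
Handshaking lemma: 2 * 14 = 28.
A tree on 9 vertices has 8 edges. This graph has 14 edges (6 extra). Not a tree.
Diameter (longest shortest path) = 4.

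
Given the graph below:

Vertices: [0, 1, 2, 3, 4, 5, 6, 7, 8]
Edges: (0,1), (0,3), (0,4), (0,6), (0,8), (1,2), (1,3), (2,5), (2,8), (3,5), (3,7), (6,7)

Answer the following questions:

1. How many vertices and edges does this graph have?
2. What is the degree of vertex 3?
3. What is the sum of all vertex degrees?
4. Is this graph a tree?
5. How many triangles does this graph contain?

Count: 9 vertices, 12 edges.
Vertex 3 has neighbors [0, 1, 5, 7], degree = 4.
Handshaking lemma: 2 * 12 = 24.
A tree on 9 vertices has 8 edges. This graph has 12 edges (4 extra). Not a tree.
Number of triangles = 1.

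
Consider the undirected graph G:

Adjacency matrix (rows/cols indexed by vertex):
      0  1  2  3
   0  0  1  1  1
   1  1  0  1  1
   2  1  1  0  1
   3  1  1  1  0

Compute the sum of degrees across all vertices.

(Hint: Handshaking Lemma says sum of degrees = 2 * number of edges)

Count edges: 6 edges.
By Handshaking Lemma: sum of degrees = 2 * 6 = 12.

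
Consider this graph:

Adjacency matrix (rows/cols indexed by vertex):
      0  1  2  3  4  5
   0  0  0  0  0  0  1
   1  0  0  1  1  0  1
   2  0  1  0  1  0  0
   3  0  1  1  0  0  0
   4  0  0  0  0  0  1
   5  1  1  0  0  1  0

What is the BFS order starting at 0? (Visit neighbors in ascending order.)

BFS from vertex 0 (neighbors processed in ascending order):
Visit order: 0, 5, 1, 4, 2, 3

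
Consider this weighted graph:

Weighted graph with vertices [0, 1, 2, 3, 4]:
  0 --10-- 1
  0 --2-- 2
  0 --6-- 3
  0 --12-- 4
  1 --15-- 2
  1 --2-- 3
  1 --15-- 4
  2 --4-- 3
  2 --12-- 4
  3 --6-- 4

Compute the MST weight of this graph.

Applying Kruskal's algorithm (sort edges by weight, add if no cycle):
  Add (0,2) w=2
  Add (1,3) w=2
  Add (2,3) w=4
  Skip (0,3) w=6 (creates cycle)
  Add (3,4) w=6
  Skip (0,1) w=10 (creates cycle)
  Skip (0,4) w=12 (creates cycle)
  Skip (2,4) w=12 (creates cycle)
  Skip (1,2) w=15 (creates cycle)
  Skip (1,4) w=15 (creates cycle)
MST weight = 14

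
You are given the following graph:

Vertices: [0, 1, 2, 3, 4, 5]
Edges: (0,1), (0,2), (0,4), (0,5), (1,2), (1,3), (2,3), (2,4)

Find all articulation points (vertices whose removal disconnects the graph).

An articulation point is a vertex whose removal disconnects the graph.
Articulation points: [0]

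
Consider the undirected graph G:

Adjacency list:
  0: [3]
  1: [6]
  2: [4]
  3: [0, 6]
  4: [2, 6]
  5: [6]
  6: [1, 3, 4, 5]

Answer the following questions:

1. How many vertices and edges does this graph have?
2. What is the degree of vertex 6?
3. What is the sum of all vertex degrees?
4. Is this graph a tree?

Count: 7 vertices, 6 edges.
Vertex 6 has neighbors [1, 3, 4, 5], degree = 4.
Handshaking lemma: 2 * 6 = 12.
A graph is a tree iff it is connected and has exactly n-1 edges. This graph is connected (all 7 vertices in one component) and has 7-1 = 6 edges. It is a tree.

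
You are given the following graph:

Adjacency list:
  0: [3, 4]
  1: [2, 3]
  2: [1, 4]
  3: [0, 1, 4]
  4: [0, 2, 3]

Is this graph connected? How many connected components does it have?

Checking connectivity: the graph has 1 connected component(s).
All vertices are reachable from each other. The graph IS connected.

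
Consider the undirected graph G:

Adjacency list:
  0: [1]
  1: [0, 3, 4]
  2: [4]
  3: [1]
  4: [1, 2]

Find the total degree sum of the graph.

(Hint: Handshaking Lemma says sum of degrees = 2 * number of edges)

Count edges: 4 edges.
By Handshaking Lemma: sum of degrees = 2 * 4 = 8.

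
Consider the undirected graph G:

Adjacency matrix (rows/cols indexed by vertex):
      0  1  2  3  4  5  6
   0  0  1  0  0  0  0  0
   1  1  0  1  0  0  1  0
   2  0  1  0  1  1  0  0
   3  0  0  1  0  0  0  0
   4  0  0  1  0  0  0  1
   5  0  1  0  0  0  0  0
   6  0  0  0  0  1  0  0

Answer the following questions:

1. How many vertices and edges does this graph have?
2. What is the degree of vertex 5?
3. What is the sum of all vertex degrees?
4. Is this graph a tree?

Count: 7 vertices, 6 edges.
Vertex 5 has neighbors [1], degree = 1.
Handshaking lemma: 2 * 6 = 12.
A graph is a tree iff it is connected and has exactly n-1 edges. This graph is connected (all 7 vertices in one component) and has 7-1 = 6 edges. It is a tree.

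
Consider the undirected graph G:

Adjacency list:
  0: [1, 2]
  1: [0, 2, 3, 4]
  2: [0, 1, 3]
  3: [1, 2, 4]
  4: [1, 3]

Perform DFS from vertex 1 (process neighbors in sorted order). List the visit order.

DFS from vertex 1 (neighbors processed in ascending order):
Visit order: 1, 0, 2, 3, 4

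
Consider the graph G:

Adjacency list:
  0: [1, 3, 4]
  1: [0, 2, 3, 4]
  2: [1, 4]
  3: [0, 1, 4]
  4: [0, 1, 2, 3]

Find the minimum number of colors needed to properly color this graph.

The graph has a maximum clique of size 4 (lower bound on chromatic number).
A valid 4-coloring: {0: 2, 1: 0, 2: 2, 3: 3, 4: 1}.
Chromatic number = 4.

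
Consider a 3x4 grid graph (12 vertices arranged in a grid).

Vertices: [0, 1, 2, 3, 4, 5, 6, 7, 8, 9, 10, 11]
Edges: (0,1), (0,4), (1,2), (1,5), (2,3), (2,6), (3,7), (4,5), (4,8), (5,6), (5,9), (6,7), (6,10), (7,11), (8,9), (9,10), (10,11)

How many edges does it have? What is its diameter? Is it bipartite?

A 3x4 grid has 8 vertical edges and 9 horizontal edges.
Total edges = 8 + 9 = 17.
Diameter = (3-1) + (4-1) = 5 (corner to opposite corner).
Grid graphs are bipartite (checkerboard coloring).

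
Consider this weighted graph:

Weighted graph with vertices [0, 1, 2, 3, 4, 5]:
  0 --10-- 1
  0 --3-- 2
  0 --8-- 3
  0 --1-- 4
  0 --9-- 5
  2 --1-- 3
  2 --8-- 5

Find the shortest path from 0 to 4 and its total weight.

Using Dijkstra's algorithm from vertex 0:
Shortest path: 0 -> 4
Total weight: 1 = 1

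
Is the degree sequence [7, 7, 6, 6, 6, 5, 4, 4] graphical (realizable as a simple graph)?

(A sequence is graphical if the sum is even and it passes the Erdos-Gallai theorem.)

Sum of degrees = 45. Sum is odd, so the sequence is NOT graphical.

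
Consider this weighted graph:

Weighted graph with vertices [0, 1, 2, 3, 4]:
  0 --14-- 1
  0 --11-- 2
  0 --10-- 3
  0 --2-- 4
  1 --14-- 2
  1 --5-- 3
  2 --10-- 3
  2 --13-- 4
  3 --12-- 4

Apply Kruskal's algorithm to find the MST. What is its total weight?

Applying Kruskal's algorithm (sort edges by weight, add if no cycle):
  Add (0,4) w=2
  Add (1,3) w=5
  Add (0,3) w=10
  Add (2,3) w=10
  Skip (0,2) w=11 (creates cycle)
  Skip (3,4) w=12 (creates cycle)
  Skip (2,4) w=13 (creates cycle)
  Skip (0,1) w=14 (creates cycle)
  Skip (1,2) w=14 (creates cycle)
MST weight = 27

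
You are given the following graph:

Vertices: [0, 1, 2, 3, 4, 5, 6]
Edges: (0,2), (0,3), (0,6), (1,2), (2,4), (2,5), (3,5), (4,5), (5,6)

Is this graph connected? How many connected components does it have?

Checking connectivity: the graph has 1 connected component(s).
All vertices are reachable from each other. The graph IS connected.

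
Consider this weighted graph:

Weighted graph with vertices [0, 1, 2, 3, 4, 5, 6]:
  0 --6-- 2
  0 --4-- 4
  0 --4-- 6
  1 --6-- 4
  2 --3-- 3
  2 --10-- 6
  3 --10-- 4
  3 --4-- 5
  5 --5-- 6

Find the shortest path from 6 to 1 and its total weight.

Using Dijkstra's algorithm from vertex 6:
Shortest path: 6 -> 0 -> 4 -> 1
Total weight: 4 + 4 + 6 = 14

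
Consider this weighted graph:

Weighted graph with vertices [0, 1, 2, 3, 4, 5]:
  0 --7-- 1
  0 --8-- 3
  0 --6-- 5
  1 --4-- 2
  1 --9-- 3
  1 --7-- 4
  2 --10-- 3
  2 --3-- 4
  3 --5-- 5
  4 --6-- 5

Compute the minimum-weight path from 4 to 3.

Using Dijkstra's algorithm from vertex 4:
Shortest path: 4 -> 5 -> 3
Total weight: 6 + 5 = 11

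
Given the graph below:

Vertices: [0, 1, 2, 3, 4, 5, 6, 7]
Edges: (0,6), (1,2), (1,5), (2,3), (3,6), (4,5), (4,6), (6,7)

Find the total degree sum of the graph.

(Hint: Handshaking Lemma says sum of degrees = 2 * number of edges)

Count edges: 8 edges.
By Handshaking Lemma: sum of degrees = 2 * 8 = 16.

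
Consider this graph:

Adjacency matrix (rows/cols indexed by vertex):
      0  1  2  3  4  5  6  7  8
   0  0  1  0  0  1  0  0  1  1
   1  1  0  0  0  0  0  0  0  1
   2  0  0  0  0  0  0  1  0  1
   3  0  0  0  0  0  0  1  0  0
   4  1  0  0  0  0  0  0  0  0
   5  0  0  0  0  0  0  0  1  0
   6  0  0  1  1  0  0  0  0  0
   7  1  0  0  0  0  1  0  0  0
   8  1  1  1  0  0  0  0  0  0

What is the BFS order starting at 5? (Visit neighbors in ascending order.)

BFS from vertex 5 (neighbors processed in ascending order):
Visit order: 5, 7, 0, 1, 4, 8, 2, 6, 3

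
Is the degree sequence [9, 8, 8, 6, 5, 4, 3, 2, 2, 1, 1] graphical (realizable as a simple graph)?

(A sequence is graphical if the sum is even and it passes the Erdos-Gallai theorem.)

Sum of degrees = 49. Sum is odd, so the sequence is NOT graphical.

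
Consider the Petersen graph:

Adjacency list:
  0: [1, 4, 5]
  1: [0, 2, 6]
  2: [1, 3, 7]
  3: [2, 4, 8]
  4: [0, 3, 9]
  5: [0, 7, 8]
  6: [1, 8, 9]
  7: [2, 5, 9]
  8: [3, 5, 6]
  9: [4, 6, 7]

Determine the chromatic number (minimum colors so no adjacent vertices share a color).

The Petersen graph contains odd cycles (e.g. the outer 5-cycle), so chi >= 3.
A proper 3-coloring exists (it is a well-known 3-chromatic graph).
Chromatic number = 3.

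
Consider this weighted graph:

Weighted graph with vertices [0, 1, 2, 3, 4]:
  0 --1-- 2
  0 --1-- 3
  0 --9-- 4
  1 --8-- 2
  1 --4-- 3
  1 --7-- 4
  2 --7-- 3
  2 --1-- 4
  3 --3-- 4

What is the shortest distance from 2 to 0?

Using Dijkstra's algorithm from vertex 2:
Shortest path: 2 -> 0
Total weight: 1 = 1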